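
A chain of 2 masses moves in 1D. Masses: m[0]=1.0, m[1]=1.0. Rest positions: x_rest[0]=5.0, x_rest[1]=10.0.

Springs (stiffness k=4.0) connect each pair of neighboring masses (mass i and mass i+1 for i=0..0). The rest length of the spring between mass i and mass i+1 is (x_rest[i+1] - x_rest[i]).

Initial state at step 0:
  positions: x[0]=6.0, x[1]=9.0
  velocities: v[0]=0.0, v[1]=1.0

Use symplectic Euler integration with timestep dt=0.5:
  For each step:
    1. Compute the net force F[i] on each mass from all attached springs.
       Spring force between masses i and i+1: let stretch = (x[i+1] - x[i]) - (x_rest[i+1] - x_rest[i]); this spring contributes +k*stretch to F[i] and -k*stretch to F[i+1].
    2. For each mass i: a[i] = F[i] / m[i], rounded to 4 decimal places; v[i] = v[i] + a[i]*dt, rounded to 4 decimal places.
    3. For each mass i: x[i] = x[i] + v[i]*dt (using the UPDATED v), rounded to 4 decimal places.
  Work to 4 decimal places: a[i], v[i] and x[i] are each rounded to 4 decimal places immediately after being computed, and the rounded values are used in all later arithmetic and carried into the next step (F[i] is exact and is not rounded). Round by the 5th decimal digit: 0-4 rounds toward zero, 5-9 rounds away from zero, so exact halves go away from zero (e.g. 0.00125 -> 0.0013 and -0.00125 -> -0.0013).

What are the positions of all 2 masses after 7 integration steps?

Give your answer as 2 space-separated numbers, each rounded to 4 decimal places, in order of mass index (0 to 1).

Step 0: x=[6.0000 9.0000] v=[0.0000 1.0000]
Step 1: x=[4.0000 11.5000] v=[-4.0000 5.0000]
Step 2: x=[4.5000 11.5000] v=[1.0000 0.0000]
Step 3: x=[7.0000 9.5000] v=[5.0000 -4.0000]
Step 4: x=[7.0000 10.0000] v=[0.0000 1.0000]
Step 5: x=[5.0000 12.5000] v=[-4.0000 5.0000]
Step 6: x=[5.5000 12.5000] v=[1.0000 0.0000]
Step 7: x=[8.0000 10.5000] v=[5.0000 -4.0000]

Answer: 8.0000 10.5000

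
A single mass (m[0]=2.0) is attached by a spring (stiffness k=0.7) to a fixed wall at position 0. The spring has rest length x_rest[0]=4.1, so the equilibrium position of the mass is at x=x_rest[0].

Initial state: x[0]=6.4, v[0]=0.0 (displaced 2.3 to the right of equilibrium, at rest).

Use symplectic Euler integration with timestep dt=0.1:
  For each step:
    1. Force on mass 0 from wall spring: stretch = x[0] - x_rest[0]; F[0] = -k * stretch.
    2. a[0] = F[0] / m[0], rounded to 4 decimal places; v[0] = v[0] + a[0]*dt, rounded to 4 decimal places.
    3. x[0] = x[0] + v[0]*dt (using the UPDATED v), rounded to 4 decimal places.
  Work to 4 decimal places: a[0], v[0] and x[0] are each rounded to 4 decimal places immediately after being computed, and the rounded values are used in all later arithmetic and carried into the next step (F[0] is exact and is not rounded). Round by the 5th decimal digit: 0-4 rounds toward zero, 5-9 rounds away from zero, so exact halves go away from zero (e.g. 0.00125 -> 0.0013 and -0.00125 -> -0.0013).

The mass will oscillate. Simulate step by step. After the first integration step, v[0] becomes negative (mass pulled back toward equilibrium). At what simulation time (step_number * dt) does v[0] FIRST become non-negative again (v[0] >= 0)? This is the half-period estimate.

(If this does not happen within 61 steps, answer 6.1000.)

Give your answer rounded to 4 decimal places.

Step 0: x=[6.4000] v=[0.0000]
Step 1: x=[6.3920] v=[-0.0805]
Step 2: x=[6.3759] v=[-0.1607]
Step 3: x=[6.3519] v=[-0.2404]
Step 4: x=[6.3200] v=[-0.3192]
Step 5: x=[6.2803] v=[-0.3969]
Step 6: x=[6.2330] v=[-0.4732]
Step 7: x=[6.1782] v=[-0.5479]
Step 8: x=[6.1161] v=[-0.6206]
Step 9: x=[6.0470] v=[-0.6912]
Step 10: x=[5.9711] v=[-0.7594]
Step 11: x=[5.8886] v=[-0.8249]
Step 12: x=[5.7999] v=[-0.8875]
Step 13: x=[5.7052] v=[-0.9470]
Step 14: x=[5.6049] v=[-1.0032]
Step 15: x=[5.4993] v=[-1.0559]
Step 16: x=[5.3888] v=[-1.1049]
Step 17: x=[5.2738] v=[-1.1500]
Step 18: x=[5.1547] v=[-1.1911]
Step 19: x=[5.0319] v=[-1.2280]
Step 20: x=[4.9058] v=[-1.2606]
Step 21: x=[4.7769] v=[-1.2888]
Step 22: x=[4.6457] v=[-1.3125]
Step 23: x=[4.5125] v=[-1.3316]
Step 24: x=[4.3779] v=[-1.3460]
Step 25: x=[4.2423] v=[-1.3557]
Step 26: x=[4.1062] v=[-1.3607]
Step 27: x=[3.9701] v=[-1.3609]
Step 28: x=[3.8345] v=[-1.3564]
Step 29: x=[3.6998] v=[-1.3471]
Step 30: x=[3.5665] v=[-1.3331]
Step 31: x=[3.4351] v=[-1.3144]
Step 32: x=[3.3060] v=[-1.2911]
Step 33: x=[3.1797] v=[-1.2633]
Step 34: x=[3.0566] v=[-1.2311]
Step 35: x=[2.9371] v=[-1.1946]
Step 36: x=[2.8217] v=[-1.1539]
Step 37: x=[2.7108] v=[-1.1092]
Step 38: x=[2.6047] v=[-1.0606]
Step 39: x=[2.5039] v=[-1.0083]
Step 40: x=[2.4087] v=[-0.9524]
Step 41: x=[2.3194] v=[-0.8932]
Step 42: x=[2.2363] v=[-0.8309]
Step 43: x=[2.1597] v=[-0.7657]
Step 44: x=[2.0899] v=[-0.6978]
Step 45: x=[2.0272] v=[-0.6275]
Step 46: x=[1.9717] v=[-0.5550]
Step 47: x=[1.9237] v=[-0.4805]
Step 48: x=[1.8833] v=[-0.4043]
Step 49: x=[1.8506] v=[-0.3267]
Step 50: x=[1.8258] v=[-0.2480]
Step 51: x=[1.8090] v=[-0.1684]
Step 52: x=[1.8002] v=[-0.0882]
Step 53: x=[1.7994] v=[-0.0077]
Step 54: x=[1.8067] v=[0.0728]
First v>=0 after going negative at step 54, time=5.4000

Answer: 5.4000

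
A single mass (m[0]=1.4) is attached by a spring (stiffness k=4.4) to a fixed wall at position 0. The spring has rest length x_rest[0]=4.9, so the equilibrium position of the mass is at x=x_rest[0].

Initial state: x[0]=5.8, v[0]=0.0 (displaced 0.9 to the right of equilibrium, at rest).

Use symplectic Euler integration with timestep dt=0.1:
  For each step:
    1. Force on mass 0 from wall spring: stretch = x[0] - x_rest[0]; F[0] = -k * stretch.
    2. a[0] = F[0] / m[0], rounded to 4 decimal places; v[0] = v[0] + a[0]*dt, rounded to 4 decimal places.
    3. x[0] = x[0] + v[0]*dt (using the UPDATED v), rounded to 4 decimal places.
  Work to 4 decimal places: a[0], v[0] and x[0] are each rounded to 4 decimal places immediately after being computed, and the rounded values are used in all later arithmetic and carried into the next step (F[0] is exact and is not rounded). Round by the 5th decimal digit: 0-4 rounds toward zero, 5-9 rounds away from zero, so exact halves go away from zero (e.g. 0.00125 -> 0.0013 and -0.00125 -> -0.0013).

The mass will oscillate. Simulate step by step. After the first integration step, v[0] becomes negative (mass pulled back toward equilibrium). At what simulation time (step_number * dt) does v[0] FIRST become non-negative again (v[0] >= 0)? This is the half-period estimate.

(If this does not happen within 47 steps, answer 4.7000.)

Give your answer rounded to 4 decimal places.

Answer: 1.8000

Derivation:
Step 0: x=[5.8000] v=[0.0000]
Step 1: x=[5.7717] v=[-0.2829]
Step 2: x=[5.7160] v=[-0.5569]
Step 3: x=[5.6347] v=[-0.8134]
Step 4: x=[5.5303] v=[-1.0443]
Step 5: x=[5.4061] v=[-1.2424]
Step 6: x=[5.2660] v=[-1.4015]
Step 7: x=[5.1144] v=[-1.5165]
Step 8: x=[4.9560] v=[-1.5839]
Step 9: x=[4.7959] v=[-1.6015]
Step 10: x=[4.6390] v=[-1.5688]
Step 11: x=[4.4903] v=[-1.4868]
Step 12: x=[4.3545] v=[-1.3580]
Step 13: x=[4.2358] v=[-1.1866]
Step 14: x=[4.1380] v=[-0.9779]
Step 15: x=[4.0642] v=[-0.7384]
Step 16: x=[4.0166] v=[-0.4757]
Step 17: x=[3.9968] v=[-0.1981]
Step 18: x=[4.0054] v=[0.0858]
First v>=0 after going negative at step 18, time=1.8000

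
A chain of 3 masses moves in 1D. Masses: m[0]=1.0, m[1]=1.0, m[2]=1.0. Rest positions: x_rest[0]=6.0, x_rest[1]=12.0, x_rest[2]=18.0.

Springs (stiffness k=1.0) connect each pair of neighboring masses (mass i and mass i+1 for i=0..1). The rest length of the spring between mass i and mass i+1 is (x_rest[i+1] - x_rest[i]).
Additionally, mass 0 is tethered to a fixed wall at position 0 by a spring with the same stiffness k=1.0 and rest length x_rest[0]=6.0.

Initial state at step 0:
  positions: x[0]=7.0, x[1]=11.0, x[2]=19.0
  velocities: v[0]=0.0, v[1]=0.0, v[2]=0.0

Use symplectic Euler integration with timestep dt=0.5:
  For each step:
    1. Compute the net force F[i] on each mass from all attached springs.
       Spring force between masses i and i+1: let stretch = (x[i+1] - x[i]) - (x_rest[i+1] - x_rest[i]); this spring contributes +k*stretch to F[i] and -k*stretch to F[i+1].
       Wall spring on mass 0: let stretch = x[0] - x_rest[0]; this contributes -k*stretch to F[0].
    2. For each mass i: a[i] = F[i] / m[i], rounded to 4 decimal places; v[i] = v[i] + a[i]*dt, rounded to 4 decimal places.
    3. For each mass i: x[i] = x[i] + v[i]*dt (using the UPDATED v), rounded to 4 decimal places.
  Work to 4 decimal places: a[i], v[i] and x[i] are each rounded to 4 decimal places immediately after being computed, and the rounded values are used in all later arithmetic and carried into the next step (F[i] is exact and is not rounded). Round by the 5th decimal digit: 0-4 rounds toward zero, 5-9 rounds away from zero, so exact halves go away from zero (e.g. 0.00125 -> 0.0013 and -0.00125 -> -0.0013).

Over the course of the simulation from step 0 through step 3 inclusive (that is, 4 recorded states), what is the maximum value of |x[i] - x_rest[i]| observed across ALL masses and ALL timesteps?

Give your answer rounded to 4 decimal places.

Answer: 1.5938

Derivation:
Step 0: x=[7.0000 11.0000 19.0000] v=[0.0000 0.0000 0.0000]
Step 1: x=[6.2500 12.0000 18.5000] v=[-1.5000 2.0000 -1.0000]
Step 2: x=[5.3750 13.1875 17.8750] v=[-1.7500 2.3750 -1.2500]
Step 3: x=[5.1094 13.5938 17.5781] v=[-0.5313 0.8125 -0.5938]
Max displacement = 1.5938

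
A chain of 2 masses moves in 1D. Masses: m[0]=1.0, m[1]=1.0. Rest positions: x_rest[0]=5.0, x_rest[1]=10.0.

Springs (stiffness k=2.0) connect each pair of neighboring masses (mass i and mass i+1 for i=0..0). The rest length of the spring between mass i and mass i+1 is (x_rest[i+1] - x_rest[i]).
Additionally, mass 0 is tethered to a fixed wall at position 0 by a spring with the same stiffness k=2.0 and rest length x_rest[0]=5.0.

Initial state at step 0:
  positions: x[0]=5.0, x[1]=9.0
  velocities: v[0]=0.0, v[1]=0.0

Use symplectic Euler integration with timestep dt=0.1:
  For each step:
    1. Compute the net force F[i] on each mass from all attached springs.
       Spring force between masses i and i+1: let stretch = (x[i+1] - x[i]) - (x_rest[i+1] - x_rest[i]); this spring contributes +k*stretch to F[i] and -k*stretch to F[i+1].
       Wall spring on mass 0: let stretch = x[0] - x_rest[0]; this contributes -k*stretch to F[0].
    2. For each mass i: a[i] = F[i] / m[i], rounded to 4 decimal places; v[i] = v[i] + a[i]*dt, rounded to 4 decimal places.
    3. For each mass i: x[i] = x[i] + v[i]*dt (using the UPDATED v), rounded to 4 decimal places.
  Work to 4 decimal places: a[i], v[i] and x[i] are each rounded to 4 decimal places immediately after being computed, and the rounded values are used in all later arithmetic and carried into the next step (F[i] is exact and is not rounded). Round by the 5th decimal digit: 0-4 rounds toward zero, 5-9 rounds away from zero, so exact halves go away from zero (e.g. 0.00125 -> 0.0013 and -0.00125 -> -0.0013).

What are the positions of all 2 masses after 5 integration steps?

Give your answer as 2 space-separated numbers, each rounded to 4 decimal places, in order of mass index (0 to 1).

Answer: 4.7402 9.2730

Derivation:
Step 0: x=[5.0000 9.0000] v=[0.0000 0.0000]
Step 1: x=[4.9800 9.0200] v=[-0.2000 0.2000]
Step 2: x=[4.9412 9.0592] v=[-0.3880 0.3920]
Step 3: x=[4.8859 9.1160] v=[-0.5526 0.5684]
Step 4: x=[4.8175 9.1882] v=[-0.6838 0.7224]
Step 5: x=[4.7402 9.2730] v=[-0.7732 0.8483]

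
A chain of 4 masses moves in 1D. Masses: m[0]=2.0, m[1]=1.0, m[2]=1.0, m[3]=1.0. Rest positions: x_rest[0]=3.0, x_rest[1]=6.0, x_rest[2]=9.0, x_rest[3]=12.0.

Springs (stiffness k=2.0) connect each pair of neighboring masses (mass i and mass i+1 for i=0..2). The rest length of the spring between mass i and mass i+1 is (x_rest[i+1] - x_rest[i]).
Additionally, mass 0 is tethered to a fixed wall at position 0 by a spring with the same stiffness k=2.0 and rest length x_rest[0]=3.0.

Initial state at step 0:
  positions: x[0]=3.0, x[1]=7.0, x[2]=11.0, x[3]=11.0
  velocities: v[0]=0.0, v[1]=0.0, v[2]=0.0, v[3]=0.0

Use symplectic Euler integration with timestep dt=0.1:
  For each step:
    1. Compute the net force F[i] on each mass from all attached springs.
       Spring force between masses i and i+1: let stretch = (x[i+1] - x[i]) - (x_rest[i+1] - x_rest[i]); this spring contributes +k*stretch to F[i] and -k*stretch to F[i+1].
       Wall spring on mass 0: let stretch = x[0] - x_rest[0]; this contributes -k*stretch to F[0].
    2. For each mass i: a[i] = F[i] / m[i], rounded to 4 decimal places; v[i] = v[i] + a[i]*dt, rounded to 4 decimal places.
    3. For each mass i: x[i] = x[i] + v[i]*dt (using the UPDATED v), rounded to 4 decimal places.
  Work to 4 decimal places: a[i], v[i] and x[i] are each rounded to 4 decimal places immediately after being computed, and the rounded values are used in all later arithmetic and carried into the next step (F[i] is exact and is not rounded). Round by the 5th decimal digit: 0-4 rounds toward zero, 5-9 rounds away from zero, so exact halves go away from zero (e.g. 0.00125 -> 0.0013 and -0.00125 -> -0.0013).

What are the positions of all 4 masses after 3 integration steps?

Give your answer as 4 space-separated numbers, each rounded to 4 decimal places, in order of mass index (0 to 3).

Step 0: x=[3.0000 7.0000 11.0000 11.0000] v=[0.0000 0.0000 0.0000 0.0000]
Step 1: x=[3.0100 7.0000 10.9200 11.0600] v=[0.1000 0.0000 -0.8000 0.6000]
Step 2: x=[3.0298 6.9986 10.7644 11.1772] v=[0.1980 -0.0140 -1.5560 1.1720]
Step 3: x=[3.0590 6.9931 10.5417 11.3461] v=[0.2919 -0.0546 -2.2266 1.6894]

Answer: 3.0590 6.9931 10.5417 11.3461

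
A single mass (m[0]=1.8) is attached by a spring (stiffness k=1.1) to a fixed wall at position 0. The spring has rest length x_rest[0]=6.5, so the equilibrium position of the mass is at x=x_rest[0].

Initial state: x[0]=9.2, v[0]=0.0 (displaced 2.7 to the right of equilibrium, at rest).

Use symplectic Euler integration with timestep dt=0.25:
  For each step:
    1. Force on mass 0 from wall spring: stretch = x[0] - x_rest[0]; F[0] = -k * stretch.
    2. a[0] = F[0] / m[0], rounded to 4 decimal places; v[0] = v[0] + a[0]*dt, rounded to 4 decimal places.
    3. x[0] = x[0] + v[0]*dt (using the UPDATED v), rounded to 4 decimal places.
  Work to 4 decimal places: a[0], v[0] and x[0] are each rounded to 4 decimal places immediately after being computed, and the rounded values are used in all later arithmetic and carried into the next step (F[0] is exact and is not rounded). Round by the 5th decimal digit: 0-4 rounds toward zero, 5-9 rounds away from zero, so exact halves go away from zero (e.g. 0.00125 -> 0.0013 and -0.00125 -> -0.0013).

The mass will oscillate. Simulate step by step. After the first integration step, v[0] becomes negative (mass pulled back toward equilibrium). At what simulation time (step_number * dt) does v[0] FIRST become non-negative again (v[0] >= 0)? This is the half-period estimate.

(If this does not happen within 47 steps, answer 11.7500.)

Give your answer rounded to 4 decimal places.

Answer: 4.2500

Derivation:
Step 0: x=[9.2000] v=[0.0000]
Step 1: x=[9.0969] v=[-0.4125]
Step 2: x=[8.8946] v=[-0.8093]
Step 3: x=[8.6008] v=[-1.1752]
Step 4: x=[8.2268] v=[-1.4962]
Step 5: x=[7.7868] v=[-1.7600]
Step 6: x=[7.2977] v=[-1.9566]
Step 7: x=[6.7781] v=[-2.0785]
Step 8: x=[6.2479] v=[-2.1210]
Step 9: x=[5.7273] v=[-2.0825]
Step 10: x=[5.2362] v=[-1.9645]
Step 11: x=[4.7934] v=[-1.7714]
Step 12: x=[4.4157] v=[-1.5107]
Step 13: x=[4.1176] v=[-1.1923]
Step 14: x=[3.9105] v=[-0.8283]
Step 15: x=[3.8023] v=[-0.4327]
Step 16: x=[3.7972] v=[-0.0206]
Step 17: x=[3.8953] v=[0.3923]
First v>=0 after going negative at step 17, time=4.2500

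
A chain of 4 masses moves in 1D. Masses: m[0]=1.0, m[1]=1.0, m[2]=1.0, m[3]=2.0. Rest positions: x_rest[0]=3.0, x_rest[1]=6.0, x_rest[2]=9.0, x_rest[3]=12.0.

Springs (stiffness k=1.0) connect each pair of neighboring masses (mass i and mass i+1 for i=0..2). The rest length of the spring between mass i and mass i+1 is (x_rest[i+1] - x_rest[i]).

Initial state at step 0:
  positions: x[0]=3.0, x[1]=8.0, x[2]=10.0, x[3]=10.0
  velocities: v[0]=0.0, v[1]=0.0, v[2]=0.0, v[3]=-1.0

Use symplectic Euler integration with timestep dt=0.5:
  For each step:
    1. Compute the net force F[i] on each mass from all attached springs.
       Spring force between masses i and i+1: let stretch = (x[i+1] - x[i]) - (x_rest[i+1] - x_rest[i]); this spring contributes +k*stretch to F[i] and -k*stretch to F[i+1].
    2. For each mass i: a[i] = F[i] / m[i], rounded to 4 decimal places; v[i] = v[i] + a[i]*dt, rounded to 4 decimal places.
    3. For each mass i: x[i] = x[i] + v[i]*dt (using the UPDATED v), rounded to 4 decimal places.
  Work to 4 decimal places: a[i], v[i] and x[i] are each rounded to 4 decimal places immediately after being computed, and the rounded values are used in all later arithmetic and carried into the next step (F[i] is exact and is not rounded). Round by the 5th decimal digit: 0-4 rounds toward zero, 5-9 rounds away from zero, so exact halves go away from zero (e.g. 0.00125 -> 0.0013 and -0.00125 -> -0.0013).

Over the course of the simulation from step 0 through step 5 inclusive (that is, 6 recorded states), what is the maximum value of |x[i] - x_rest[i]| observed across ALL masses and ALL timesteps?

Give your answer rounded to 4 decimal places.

Step 0: x=[3.0000 8.0000 10.0000 10.0000] v=[0.0000 0.0000 0.0000 -1.0000]
Step 1: x=[3.5000 7.2500 9.5000 9.8750] v=[1.0000 -1.5000 -1.0000 -0.2500]
Step 2: x=[4.1875 6.1250 8.5313 10.0782] v=[1.3750 -2.2500 -1.9375 0.4063]
Step 3: x=[4.6094 5.1172 7.3477 10.4630] v=[0.8438 -2.0156 -2.3672 0.7696]
Step 4: x=[4.4083 4.5401 6.3853 10.8334] v=[-0.4023 -1.1543 -1.9248 0.7408]
Step 5: x=[3.4901 4.3913 6.0736 11.0228] v=[-1.8364 -0.2976 -0.6234 0.3788]
Max displacement = 2.9264

Answer: 2.9264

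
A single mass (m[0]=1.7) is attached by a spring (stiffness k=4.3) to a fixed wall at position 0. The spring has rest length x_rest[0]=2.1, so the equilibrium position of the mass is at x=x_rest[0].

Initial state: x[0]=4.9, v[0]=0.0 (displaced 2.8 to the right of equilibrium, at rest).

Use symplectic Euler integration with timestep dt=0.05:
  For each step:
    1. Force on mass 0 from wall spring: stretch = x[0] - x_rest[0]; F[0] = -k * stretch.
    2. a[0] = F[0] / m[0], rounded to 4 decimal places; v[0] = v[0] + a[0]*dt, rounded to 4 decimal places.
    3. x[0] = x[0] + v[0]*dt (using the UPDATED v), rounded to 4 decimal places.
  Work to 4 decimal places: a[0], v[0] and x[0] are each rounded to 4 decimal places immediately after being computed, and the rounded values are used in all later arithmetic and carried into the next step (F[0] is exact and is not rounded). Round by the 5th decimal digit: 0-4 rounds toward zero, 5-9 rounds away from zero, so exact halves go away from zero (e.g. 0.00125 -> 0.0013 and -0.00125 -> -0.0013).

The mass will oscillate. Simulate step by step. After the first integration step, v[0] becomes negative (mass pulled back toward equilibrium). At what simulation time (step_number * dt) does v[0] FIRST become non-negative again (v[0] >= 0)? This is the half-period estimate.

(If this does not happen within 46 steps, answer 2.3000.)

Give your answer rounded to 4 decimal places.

Step 0: x=[4.9000] v=[0.0000]
Step 1: x=[4.8823] v=[-0.3541]
Step 2: x=[4.8470] v=[-0.7060]
Step 3: x=[4.7943] v=[-1.0534]
Step 4: x=[4.7246] v=[-1.3942]
Step 5: x=[4.6383] v=[-1.7261]
Step 6: x=[4.5359] v=[-2.0471]
Step 7: x=[4.4181] v=[-2.3552]
Step 8: x=[4.2857] v=[-2.6484]
Step 9: x=[4.1395] v=[-2.9248]
Step 10: x=[3.9804] v=[-3.1827]
Step 11: x=[3.8094] v=[-3.4205]
Step 12: x=[3.6276] v=[-3.6367]
Step 13: x=[3.4361] v=[-3.8299]
Step 14: x=[3.2362] v=[-3.9989]
Step 15: x=[3.0291] v=[-4.1426]
Step 16: x=[2.8161] v=[-4.2601]
Step 17: x=[2.5986] v=[-4.3507]
Step 18: x=[2.3779] v=[-4.4138]
Step 19: x=[2.1555] v=[-4.4489]
Step 20: x=[1.9327] v=[-4.4559]
Step 21: x=[1.7110] v=[-4.4347]
Step 22: x=[1.4917] v=[-4.3855]
Step 23: x=[1.2763] v=[-4.3086]
Step 24: x=[1.0661] v=[-4.2044]
Step 25: x=[0.8624] v=[-4.0736]
Step 26: x=[0.6665] v=[-3.9171]
Step 27: x=[0.4797] v=[-3.7358]
Step 28: x=[0.3032] v=[-3.5309]
Step 29: x=[0.1380] v=[-3.3037]
Step 30: x=[-0.0148] v=[-3.0556]
Step 31: x=[-0.1542] v=[-2.7881]
Step 32: x=[-0.2794] v=[-2.5030]
Step 33: x=[-0.3895] v=[-2.2021]
Step 34: x=[-0.4839] v=[-1.8873]
Step 35: x=[-0.5619] v=[-1.5605]
Step 36: x=[-0.6231] v=[-1.2239]
Step 37: x=[-0.6671] v=[-0.8795]
Step 38: x=[-0.6936] v=[-0.5295]
Step 39: x=[-0.7024] v=[-0.1762]
Step 40: x=[-0.6935] v=[0.1782]
First v>=0 after going negative at step 40, time=2.0000

Answer: 2.0000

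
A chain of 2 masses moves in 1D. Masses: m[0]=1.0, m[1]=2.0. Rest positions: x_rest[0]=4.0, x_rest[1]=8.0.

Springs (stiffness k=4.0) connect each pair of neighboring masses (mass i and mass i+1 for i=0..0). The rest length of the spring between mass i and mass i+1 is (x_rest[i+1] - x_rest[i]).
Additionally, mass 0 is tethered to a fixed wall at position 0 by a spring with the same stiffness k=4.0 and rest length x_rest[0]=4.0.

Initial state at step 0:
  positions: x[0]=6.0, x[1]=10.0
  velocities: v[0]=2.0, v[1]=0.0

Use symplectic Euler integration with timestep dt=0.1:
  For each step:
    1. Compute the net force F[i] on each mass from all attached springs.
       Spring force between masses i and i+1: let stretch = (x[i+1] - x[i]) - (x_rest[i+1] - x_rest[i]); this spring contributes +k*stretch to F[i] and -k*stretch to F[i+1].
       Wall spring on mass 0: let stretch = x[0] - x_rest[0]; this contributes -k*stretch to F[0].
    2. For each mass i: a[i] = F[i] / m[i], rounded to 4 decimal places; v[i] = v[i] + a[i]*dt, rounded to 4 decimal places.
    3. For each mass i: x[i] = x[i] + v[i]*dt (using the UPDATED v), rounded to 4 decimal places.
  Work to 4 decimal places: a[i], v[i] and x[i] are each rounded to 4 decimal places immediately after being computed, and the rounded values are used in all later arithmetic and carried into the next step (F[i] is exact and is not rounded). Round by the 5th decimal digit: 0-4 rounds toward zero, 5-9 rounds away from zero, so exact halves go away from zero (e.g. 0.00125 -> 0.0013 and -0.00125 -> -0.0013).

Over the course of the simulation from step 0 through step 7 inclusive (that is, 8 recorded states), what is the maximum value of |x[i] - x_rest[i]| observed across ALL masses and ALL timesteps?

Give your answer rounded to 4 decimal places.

Step 0: x=[6.0000 10.0000] v=[2.0000 0.0000]
Step 1: x=[6.1200 10.0000] v=[1.2000 0.0000]
Step 2: x=[6.1504 10.0024] v=[0.3040 0.0240]
Step 3: x=[6.0889 10.0078] v=[-0.6154 0.0536]
Step 4: x=[5.9406 10.0148] v=[-1.4834 0.0698]
Step 5: x=[5.7176 10.0203] v=[-2.2300 0.0550]
Step 6: x=[5.4380 10.0198] v=[-2.7960 -0.0055]
Step 7: x=[5.1242 10.0076] v=[-3.1385 -0.1219]
Max displacement = 2.1504

Answer: 2.1504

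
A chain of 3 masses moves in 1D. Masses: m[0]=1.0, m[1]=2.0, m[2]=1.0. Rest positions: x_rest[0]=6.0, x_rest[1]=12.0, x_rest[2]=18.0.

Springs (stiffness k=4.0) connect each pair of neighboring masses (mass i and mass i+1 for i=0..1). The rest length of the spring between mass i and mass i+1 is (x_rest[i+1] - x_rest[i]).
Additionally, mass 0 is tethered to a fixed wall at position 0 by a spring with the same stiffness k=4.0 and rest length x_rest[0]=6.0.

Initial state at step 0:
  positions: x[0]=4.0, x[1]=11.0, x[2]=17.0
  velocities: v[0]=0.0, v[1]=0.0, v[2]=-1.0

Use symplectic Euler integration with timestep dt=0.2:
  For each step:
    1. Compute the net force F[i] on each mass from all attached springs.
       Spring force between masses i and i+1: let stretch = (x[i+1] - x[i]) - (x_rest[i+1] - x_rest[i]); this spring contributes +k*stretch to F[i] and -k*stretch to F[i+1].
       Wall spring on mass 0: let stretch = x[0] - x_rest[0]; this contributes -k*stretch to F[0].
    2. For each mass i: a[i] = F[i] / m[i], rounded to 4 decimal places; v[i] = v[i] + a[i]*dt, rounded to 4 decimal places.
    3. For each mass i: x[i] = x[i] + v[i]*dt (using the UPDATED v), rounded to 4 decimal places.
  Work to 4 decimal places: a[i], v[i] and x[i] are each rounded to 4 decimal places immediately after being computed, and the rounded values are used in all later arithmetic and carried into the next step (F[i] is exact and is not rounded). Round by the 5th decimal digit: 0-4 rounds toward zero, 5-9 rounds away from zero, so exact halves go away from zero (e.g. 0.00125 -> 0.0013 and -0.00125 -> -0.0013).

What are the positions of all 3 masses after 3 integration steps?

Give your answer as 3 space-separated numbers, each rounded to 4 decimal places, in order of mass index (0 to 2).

Step 0: x=[4.0000 11.0000 17.0000] v=[0.0000 0.0000 -1.0000]
Step 1: x=[4.4800 10.9200 16.8000] v=[2.4000 -0.4000 -1.0000]
Step 2: x=[5.2736 10.7952 16.6192] v=[3.9680 -0.6240 -0.9040]
Step 3: x=[6.1069 10.6946 16.4666] v=[4.1664 -0.5030 -0.7632]

Answer: 6.1069 10.6946 16.4666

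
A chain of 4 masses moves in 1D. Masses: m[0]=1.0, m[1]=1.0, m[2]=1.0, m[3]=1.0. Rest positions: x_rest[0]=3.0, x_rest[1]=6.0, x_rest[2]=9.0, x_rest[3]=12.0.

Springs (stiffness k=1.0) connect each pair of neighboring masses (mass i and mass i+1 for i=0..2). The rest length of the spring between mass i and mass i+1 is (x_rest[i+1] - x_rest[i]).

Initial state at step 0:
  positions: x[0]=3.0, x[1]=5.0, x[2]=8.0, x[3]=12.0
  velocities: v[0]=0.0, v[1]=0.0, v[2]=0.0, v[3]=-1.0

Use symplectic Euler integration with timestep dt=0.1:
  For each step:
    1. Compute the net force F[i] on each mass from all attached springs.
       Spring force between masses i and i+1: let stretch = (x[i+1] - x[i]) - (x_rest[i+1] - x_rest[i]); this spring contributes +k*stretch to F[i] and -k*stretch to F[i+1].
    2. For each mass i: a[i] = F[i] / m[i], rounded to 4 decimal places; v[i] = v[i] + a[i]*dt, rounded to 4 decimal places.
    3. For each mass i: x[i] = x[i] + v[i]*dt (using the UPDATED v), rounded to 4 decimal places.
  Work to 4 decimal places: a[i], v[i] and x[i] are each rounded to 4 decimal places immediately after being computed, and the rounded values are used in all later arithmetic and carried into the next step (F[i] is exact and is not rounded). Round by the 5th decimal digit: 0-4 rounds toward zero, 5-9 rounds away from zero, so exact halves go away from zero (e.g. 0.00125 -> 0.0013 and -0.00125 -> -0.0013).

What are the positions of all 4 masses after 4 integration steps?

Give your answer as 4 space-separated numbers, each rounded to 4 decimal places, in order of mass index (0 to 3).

Step 0: x=[3.0000 5.0000 8.0000 12.0000] v=[0.0000 0.0000 0.0000 -1.0000]
Step 1: x=[2.9900 5.0100 8.0100 11.8900] v=[-0.1000 0.1000 0.1000 -1.1000]
Step 2: x=[2.9702 5.0298 8.0288 11.7712] v=[-0.1980 0.1980 0.1880 -1.1880]
Step 3: x=[2.9410 5.0590 8.0550 11.6450] v=[-0.2920 0.2919 0.2623 -1.2622]
Step 4: x=[2.9030 5.0970 8.0872 11.5129] v=[-0.3802 0.3797 0.3217 -1.3212]

Answer: 2.9030 5.0970 8.0872 11.5129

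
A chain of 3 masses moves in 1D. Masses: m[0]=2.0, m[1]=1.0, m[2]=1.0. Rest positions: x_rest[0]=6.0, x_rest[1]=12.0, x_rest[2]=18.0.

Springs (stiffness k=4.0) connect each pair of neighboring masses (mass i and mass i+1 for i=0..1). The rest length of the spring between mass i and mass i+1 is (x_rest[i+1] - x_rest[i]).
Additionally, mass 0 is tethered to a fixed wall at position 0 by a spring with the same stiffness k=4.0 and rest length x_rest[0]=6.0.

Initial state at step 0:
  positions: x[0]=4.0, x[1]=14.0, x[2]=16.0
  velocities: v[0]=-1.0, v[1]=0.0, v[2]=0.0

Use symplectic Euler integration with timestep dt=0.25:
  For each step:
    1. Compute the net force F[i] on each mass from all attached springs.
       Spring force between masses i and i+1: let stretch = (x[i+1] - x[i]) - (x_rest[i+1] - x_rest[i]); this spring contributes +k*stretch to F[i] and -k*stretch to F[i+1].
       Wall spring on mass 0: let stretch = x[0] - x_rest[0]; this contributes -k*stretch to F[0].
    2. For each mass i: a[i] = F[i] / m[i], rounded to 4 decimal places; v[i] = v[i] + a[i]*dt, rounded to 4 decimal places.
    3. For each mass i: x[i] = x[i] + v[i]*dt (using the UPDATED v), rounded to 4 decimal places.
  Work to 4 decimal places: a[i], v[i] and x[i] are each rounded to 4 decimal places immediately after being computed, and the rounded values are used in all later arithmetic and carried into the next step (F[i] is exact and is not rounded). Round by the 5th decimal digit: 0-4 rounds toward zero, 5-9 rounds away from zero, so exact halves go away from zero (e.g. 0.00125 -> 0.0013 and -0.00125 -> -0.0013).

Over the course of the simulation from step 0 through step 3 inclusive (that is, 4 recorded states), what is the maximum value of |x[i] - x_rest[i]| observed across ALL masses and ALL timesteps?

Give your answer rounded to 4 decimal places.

Step 0: x=[4.0000 14.0000 16.0000] v=[-1.0000 0.0000 0.0000]
Step 1: x=[4.5000 12.0000 17.0000] v=[2.0000 -8.0000 4.0000]
Step 2: x=[5.3750 9.3750 18.2500] v=[3.5000 -10.5000 5.0000]
Step 3: x=[6.0781 7.9688 18.7813] v=[2.8125 -5.6250 2.1250]
Max displacement = 4.0312

Answer: 4.0312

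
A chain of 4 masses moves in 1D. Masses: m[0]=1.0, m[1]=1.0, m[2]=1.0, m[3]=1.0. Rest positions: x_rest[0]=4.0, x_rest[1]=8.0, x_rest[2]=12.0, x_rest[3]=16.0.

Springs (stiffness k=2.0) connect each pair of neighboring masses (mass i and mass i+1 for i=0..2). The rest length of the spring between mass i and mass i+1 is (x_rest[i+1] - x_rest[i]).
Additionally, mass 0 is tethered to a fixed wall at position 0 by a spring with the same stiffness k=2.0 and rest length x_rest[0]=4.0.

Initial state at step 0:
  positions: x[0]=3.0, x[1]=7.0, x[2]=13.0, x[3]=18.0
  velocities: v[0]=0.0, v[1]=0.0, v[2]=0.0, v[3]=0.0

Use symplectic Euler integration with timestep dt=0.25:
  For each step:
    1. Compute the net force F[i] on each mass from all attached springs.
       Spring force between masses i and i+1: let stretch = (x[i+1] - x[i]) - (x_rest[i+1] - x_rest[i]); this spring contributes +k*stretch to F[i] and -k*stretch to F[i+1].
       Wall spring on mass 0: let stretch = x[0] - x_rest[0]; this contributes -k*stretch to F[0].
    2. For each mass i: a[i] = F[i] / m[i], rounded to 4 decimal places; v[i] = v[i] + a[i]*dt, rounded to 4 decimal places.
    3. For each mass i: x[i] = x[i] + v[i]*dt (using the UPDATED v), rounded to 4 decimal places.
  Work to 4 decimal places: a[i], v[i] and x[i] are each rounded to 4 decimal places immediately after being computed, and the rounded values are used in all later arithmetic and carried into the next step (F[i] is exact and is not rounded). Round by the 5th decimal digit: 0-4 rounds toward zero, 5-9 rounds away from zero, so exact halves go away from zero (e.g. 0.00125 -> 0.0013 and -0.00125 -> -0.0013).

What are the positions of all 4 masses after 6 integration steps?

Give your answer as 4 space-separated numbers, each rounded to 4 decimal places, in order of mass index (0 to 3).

Step 0: x=[3.0000 7.0000 13.0000 18.0000] v=[0.0000 0.0000 0.0000 0.0000]
Step 1: x=[3.1250 7.2500 12.8750 17.8750] v=[0.5000 1.0000 -0.5000 -0.5000]
Step 2: x=[3.3750 7.6875 12.6719 17.6250] v=[1.0000 1.7500 -0.8125 -1.0000]
Step 3: x=[3.7422 8.2090 12.4649 17.2559] v=[1.4688 2.0860 -0.8282 -1.4766]
Step 4: x=[4.2000 8.7042 12.3247 16.7879] v=[1.8311 1.9806 -0.5607 -1.8721]
Step 5: x=[4.6958 9.0889 12.2899 16.2620] v=[1.9832 1.5388 -0.1394 -2.1037]
Step 6: x=[5.1538 9.3246 12.3515 15.7396] v=[1.8319 0.9428 0.2462 -2.0898]

Answer: 5.1538 9.3246 12.3515 15.7396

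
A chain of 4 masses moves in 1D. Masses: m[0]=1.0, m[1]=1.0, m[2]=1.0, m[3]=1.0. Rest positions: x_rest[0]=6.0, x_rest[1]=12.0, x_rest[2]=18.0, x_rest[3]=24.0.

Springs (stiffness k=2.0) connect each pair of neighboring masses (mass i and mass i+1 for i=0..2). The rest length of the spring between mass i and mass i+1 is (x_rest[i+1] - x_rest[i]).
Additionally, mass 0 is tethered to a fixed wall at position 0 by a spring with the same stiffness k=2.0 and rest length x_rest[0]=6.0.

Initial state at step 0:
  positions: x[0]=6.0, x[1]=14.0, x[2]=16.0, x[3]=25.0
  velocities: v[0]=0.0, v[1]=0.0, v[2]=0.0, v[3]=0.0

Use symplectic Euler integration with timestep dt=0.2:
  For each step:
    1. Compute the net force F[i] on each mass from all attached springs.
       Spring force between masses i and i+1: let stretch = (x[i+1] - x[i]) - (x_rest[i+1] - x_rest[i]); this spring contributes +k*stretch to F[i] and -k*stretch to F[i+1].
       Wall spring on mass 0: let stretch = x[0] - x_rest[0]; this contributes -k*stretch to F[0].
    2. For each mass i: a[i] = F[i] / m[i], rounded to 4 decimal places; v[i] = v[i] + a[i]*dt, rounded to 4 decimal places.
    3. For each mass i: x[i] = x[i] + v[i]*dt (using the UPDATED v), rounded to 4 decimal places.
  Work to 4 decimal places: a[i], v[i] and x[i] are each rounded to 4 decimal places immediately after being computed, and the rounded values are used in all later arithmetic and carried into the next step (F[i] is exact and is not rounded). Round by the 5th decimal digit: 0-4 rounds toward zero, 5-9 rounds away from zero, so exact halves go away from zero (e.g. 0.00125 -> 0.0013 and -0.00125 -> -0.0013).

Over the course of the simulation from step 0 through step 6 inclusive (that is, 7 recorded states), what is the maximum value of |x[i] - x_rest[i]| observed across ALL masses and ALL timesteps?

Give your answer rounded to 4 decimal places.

Step 0: x=[6.0000 14.0000 16.0000 25.0000] v=[0.0000 0.0000 0.0000 0.0000]
Step 1: x=[6.1600 13.5200 16.5600 24.7600] v=[0.8000 -2.4000 2.8000 -1.2000]
Step 2: x=[6.4160 12.6944 17.5328 24.3440] v=[1.2800 -4.1280 4.8640 -2.0800]
Step 3: x=[6.6610 11.7536 18.6634 23.8631] v=[1.2250 -4.7040 5.6531 -2.4045]
Step 4: x=[6.7805 10.9582 19.6572 23.4462] v=[0.5976 -3.9771 4.9691 -2.0844]
Step 5: x=[6.6918 10.5245 20.2582 23.2062] v=[-0.4435 -2.1686 3.0051 -1.2000]
Step 6: x=[6.3744 10.5629 20.3164 23.2104] v=[-1.5871 0.1918 0.2908 0.0208]
Max displacement = 2.3164

Answer: 2.3164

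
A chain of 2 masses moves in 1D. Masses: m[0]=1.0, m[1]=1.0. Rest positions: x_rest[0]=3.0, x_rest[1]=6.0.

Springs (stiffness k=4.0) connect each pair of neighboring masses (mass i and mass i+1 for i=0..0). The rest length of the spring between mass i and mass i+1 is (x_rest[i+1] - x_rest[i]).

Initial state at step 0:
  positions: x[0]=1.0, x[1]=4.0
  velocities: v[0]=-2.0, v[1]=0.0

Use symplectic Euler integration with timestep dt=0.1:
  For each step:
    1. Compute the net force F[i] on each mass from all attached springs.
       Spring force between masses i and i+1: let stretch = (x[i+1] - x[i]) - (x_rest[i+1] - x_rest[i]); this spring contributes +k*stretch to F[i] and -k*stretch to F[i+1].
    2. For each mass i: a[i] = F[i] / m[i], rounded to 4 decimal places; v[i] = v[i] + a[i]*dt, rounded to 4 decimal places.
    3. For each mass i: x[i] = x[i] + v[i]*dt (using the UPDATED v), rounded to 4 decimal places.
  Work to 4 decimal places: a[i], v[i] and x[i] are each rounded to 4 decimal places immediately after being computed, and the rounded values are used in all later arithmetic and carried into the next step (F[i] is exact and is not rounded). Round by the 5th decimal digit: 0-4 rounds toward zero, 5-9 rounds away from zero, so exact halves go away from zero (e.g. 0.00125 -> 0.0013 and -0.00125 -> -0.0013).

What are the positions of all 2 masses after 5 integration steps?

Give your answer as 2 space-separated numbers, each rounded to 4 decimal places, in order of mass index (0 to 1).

Answer: 0.1471 3.8531

Derivation:
Step 0: x=[1.0000 4.0000] v=[-2.0000 0.0000]
Step 1: x=[0.8000 4.0000] v=[-2.0000 0.0000]
Step 2: x=[0.6080 3.9920] v=[-1.9200 -0.0800]
Step 3: x=[0.4314 3.9686] v=[-1.7664 -0.2336]
Step 4: x=[0.2763 3.9238] v=[-1.5515 -0.4485]
Step 5: x=[0.1471 3.8531] v=[-1.2925 -0.7075]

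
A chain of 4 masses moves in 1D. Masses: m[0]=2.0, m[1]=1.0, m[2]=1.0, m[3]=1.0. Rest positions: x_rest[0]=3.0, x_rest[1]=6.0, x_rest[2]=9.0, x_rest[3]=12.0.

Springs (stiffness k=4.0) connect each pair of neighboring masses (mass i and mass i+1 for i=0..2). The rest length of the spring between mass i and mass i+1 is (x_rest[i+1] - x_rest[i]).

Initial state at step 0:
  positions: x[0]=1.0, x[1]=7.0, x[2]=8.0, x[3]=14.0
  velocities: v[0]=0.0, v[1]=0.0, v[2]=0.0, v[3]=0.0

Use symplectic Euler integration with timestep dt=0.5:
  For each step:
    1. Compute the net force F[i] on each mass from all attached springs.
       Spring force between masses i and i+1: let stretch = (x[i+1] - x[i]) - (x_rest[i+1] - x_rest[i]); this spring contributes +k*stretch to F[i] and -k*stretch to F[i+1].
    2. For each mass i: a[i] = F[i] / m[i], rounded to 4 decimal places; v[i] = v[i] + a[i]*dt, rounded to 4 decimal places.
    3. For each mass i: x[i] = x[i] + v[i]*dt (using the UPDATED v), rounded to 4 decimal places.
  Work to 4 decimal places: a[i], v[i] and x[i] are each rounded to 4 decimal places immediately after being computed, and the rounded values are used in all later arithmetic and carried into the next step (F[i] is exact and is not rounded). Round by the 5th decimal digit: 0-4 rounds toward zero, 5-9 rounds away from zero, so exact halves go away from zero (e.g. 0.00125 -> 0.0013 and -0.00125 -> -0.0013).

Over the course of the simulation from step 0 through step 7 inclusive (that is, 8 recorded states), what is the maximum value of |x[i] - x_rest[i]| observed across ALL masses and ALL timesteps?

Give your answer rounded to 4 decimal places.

Answer: 5.3750

Derivation:
Step 0: x=[1.0000 7.0000 8.0000 14.0000] v=[0.0000 0.0000 0.0000 0.0000]
Step 1: x=[2.5000 2.0000 13.0000 11.0000] v=[3.0000 -10.0000 10.0000 -6.0000]
Step 2: x=[2.2500 8.5000 5.0000 13.0000] v=[-0.5000 13.0000 -16.0000 4.0000]
Step 3: x=[3.6250 5.2500 8.5000 10.0000] v=[2.7500 -6.5000 7.0000 -6.0000]
Step 4: x=[4.3125 3.6250 10.2500 8.5000] v=[1.3750 -3.2500 3.5000 -3.0000]
Step 5: x=[3.1563 9.3125 3.6250 11.7500] v=[-2.3125 11.3750 -13.2500 6.5000]
Step 6: x=[3.5782 3.1563 10.8125 9.8750] v=[0.8437 -12.3124 14.3750 -3.7500]
Step 7: x=[2.2891 5.0782 9.4063 11.9375] v=[-2.5782 3.8438 -2.8124 4.1250]
Max displacement = 5.3750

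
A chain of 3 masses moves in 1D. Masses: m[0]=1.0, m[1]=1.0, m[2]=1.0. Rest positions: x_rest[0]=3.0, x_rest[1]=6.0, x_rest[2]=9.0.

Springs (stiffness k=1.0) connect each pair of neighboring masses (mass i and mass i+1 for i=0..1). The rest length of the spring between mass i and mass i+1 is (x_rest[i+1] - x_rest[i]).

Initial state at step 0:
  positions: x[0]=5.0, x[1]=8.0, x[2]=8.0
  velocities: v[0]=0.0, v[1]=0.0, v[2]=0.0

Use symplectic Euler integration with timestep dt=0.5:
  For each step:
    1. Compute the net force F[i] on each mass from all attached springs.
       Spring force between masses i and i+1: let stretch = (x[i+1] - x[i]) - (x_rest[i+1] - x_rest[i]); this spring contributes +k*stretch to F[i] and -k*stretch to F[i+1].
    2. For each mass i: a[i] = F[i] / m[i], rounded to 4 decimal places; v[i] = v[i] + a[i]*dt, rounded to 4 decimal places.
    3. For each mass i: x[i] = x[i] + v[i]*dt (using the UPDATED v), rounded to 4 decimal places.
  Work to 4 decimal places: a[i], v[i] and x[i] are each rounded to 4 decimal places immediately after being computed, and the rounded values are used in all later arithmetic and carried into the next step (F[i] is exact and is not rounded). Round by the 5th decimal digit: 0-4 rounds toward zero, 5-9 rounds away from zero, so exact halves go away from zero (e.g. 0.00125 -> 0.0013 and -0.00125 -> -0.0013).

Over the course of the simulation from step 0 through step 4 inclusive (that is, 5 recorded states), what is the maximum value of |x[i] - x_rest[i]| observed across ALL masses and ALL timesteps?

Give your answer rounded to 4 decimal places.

Answer: 2.3516

Derivation:
Step 0: x=[5.0000 8.0000 8.0000] v=[0.0000 0.0000 0.0000]
Step 1: x=[5.0000 7.2500 8.7500] v=[0.0000 -1.5000 1.5000]
Step 2: x=[4.8125 6.3125 9.8750] v=[-0.3750 -1.8750 2.2500]
Step 3: x=[4.2500 5.8906 10.8594] v=[-1.1250 -0.8438 1.9688]
Step 4: x=[3.3477 6.3008 11.3516] v=[-1.8047 0.8203 0.9844]
Max displacement = 2.3516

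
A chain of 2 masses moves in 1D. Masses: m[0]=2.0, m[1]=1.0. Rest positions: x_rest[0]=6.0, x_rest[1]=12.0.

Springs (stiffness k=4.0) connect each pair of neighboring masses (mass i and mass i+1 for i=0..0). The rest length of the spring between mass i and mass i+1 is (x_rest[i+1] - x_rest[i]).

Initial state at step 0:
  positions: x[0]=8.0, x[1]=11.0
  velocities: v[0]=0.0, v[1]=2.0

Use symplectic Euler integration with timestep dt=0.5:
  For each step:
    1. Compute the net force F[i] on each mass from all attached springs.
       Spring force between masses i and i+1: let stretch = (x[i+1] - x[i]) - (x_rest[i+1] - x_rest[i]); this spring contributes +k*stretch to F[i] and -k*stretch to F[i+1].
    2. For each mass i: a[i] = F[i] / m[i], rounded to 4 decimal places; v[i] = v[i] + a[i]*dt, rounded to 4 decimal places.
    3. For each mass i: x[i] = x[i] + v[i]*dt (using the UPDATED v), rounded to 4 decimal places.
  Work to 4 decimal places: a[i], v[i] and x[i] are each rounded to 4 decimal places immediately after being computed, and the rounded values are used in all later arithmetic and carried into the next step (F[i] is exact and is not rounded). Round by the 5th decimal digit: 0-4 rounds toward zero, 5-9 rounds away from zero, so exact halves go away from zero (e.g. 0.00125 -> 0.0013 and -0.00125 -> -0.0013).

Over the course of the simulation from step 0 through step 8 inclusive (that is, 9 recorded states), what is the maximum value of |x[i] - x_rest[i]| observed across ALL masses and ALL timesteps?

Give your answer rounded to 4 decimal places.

Answer: 5.7345

Derivation:
Step 0: x=[8.0000 11.0000] v=[0.0000 2.0000]
Step 1: x=[6.5000 15.0000] v=[-3.0000 8.0000]
Step 2: x=[6.2500 16.5000] v=[-0.5000 3.0000]
Step 3: x=[8.1250 13.7500] v=[3.7500 -5.5000]
Step 4: x=[9.8125 11.3750] v=[3.3750 -4.7500]
Step 5: x=[9.2813 13.4375] v=[-1.0625 4.1250]
Step 6: x=[7.8282 17.3438] v=[-2.9063 7.8126]
Step 7: x=[8.1329 17.7345] v=[0.6093 0.7814]
Step 8: x=[10.2384 14.5236] v=[4.2109 -6.4218]
Max displacement = 5.7345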